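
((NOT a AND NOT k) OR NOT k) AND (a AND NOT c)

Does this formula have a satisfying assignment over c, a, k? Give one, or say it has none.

c=F; a=T; k=F

  (NOT a AND NOT k) OR NOT k = True
    NOT a AND NOT k = False
      NOT a = False
      NOT k = True
    NOT k = True
  a AND NOT c = True
    NOT c = True
Both conjuncts True, so the formula holds.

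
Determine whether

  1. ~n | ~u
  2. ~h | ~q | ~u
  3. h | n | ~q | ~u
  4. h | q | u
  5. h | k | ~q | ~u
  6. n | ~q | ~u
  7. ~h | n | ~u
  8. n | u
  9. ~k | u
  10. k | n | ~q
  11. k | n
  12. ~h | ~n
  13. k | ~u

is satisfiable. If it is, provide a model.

k: True, n: False, u: True, q: False, h: False

Set k = True.
  then (~k | u) forces u = True.
  then (~n | ~u) forces n = False.
  then (n | ~q | ~u) forces q = False.
  then (~h | n | ~u) forces h = False.
All clauses satisfied.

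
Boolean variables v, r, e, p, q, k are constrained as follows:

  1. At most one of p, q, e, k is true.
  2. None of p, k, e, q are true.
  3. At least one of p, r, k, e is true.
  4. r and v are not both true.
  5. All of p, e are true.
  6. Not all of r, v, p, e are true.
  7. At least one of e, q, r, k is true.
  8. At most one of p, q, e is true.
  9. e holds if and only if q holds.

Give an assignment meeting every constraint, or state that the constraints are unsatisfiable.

Case e = True:
  Constraint (2) is violated (e=T) — contradiction.
Case e = False:
  Constraint (5) is violated (e=F) — contradiction.
Both cases fail — unsatisfiable.

Unsatisfiable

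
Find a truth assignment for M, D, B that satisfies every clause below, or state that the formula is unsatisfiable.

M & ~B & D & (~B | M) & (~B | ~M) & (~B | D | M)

M = True; D = True; B = False

Unit clause (M) forces M = True.
Unit clause (~B) forces B = False.
Unit clause (D) forces D = True.
All clauses satisfied.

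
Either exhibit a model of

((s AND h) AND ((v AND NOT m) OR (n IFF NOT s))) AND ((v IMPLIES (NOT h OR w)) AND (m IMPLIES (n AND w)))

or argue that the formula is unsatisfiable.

v = False, n = False, h = True, m = False, s = True, w = False

  (s AND h) AND ((v AND NOT m) OR (n IFF NOT s)) = True
    s AND h = True
    (v AND NOT m) OR (n IFF NOT s) = True
      v AND NOT m = False
        NOT m = True
      n IFF NOT s = True
        NOT s = False
  (v IMPLIES (NOT h OR w)) AND (m IMPLIES (n AND w)) = True
    v IMPLIES (NOT h OR w) = True
      NOT h OR w = False
        NOT h = False
    m IMPLIES (n AND w) = True
      n AND w = False
Both conjuncts True, so the formula holds.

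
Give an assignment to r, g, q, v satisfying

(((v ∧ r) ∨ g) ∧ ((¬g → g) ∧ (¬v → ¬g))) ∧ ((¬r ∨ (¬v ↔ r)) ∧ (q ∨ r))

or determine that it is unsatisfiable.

r: False, g: True, q: True, v: True

  ((v ∧ r) ∨ g) ∧ ((¬g → g) ∧ (¬v → ¬g)) = True
    (v ∧ r) ∨ g = True
      v ∧ r = False
    (¬g → g) ∧ (¬v → ¬g) = True
      ¬g → g = True
        ¬g = False
      ¬v → ¬g = True
        ¬v = False
        ¬g = False
  (¬r ∨ (¬v ↔ r)) ∧ (q ∨ r) = True
    ¬r ∨ (¬v ↔ r) = True
      ¬r = True
      ¬v ↔ r = True
        ¬v = False
    q ∨ r = True
Both conjuncts True, so the formula holds.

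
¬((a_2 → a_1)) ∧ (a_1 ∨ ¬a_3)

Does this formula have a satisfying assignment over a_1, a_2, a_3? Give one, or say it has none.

a_1: False, a_2: True, a_3: False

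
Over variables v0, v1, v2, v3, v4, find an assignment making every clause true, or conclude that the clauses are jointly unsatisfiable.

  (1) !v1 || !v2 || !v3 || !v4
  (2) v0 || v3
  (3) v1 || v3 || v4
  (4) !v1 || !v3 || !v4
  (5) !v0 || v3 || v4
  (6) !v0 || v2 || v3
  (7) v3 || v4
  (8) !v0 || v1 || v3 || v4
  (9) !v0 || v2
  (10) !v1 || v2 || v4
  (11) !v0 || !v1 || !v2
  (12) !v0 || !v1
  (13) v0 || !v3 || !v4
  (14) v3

v0 = False, v1 = False, v2 = False, v3 = True, v4 = False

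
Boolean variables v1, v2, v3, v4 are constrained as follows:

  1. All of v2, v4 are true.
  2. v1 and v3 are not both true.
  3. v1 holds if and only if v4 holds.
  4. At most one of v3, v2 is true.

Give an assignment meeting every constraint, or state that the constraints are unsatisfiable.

v1 = True; v2 = True; v3 = False; v4 = True

  (1) {v2, v4}: all 2 true ✓
  (2) v1=T, v3=F — not both ✓
  (3) v1=T, v4=T — same ✓
  (4) {v3, v2}: 1 true — at most one ✓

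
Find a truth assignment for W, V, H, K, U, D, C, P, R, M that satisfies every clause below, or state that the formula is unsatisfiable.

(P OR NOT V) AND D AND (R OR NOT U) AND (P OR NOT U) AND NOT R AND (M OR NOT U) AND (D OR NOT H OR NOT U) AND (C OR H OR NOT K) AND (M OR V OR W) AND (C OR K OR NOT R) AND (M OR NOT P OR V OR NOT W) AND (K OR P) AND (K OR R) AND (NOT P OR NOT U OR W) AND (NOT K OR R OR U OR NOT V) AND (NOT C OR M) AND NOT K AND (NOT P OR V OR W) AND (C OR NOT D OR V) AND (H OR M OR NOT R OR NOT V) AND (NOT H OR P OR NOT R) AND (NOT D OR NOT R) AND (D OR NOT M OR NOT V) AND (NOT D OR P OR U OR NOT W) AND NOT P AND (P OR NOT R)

Case K = True:
  Clause (NOT K) is falsified — contradiction.
Case K = False:
  (D) forces D = True.
  (NOT R) forces R = False.
  Clause (K OR R) is falsified — contradiction.
Both cases fail, so the formula is unsatisfiable.

Unsatisfiable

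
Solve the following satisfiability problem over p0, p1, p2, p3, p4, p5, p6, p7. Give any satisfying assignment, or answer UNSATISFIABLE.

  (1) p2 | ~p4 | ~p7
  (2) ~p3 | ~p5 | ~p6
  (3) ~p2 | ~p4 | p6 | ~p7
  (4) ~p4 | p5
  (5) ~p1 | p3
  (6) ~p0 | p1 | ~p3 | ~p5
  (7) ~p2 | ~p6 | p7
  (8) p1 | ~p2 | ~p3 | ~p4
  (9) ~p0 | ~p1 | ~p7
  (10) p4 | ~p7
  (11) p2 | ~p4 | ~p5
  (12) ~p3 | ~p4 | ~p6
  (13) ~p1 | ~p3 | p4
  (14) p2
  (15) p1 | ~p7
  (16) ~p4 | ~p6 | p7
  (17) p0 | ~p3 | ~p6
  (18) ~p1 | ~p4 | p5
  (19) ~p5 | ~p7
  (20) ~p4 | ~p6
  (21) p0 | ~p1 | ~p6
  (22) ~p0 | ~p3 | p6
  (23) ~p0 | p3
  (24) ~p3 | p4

Unit clause (p2) forces p2 = True.
Set p0 = False.
Set p1 = True.
  then (~p1 | p3) forces p3 = True.
  then (~p1 | ~p3 | p4) forces p4 = True.
  then (p0 | ~p3 | ~p6) forces p6 = False.
  then (~p1 | ~p4 | p5) forces p5 = True.
  then (~p5 | ~p7) forces p7 = False.
All clauses satisfied.

p0: False; p1: True; p2: True; p3: True; p4: True; p5: True; p6: False; p7: False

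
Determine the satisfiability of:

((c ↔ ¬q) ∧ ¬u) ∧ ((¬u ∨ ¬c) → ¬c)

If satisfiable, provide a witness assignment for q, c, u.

q=T; c=F; u=F

  (c ↔ ¬q) ∧ ¬u = True
    c ↔ ¬q = True
      ¬q = False
    ¬u = True
  (¬u ∨ ¬c) → ¬c = True
    ¬u ∨ ¬c = True
      ¬u = True
      ¬c = True
    ¬c = True
Both conjuncts True, so the formula holds.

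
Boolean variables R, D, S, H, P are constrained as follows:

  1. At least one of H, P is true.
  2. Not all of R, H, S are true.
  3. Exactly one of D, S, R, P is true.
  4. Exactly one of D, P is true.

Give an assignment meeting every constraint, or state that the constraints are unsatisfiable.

R: False; D: False; S: False; H: True; P: True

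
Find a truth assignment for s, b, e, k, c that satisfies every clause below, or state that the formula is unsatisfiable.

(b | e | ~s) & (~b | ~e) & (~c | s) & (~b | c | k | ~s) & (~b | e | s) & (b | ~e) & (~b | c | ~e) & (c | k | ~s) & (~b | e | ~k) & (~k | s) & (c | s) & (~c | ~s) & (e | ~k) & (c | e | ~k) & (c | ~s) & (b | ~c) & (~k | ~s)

Unsatisfiable — no assignment works.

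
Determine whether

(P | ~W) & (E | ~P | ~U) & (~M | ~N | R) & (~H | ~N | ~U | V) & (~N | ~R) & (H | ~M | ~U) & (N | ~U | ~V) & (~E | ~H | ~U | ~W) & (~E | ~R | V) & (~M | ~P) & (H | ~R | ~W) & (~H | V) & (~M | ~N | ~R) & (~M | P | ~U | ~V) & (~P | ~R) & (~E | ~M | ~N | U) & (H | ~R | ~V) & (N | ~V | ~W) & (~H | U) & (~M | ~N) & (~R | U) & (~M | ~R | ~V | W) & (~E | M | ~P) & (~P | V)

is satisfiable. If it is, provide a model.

M: False, U: True, W: False, N: True, E: False, P: False, R: False, H: True, V: True

Set M = False.
Set U = True.
Set W = False.
Set N = True.
  then (~N | ~R) forces R = False.
Set E = False.
  then (E | ~P | ~U) forces P = False.
Set H = True.
  then (~H | ~N | ~U | V) forces V = True.
All clauses satisfied.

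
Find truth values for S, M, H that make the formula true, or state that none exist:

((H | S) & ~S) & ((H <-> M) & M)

S: False, M: True, H: True

  (H | S) & ~S = True
    H | S = True
    ~S = True
  (H <-> M) & M = True
    H <-> M = True
Both conjuncts True, so the formula holds.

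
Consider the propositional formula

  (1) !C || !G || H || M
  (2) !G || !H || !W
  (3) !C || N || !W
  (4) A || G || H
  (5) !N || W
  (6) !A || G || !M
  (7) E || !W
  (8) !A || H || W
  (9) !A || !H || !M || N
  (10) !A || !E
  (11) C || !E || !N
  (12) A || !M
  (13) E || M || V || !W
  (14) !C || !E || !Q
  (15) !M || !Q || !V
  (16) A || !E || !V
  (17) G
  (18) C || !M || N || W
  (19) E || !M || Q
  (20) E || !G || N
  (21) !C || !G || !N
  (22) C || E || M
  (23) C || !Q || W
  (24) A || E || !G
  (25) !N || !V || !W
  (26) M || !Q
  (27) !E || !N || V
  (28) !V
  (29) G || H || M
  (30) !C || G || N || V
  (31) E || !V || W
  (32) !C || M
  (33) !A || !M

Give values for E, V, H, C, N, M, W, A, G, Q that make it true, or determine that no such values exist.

Unit clause (G) forces G = True.
Unit clause (!V) forces V = False.
Try E = False:
  (E || !W) forces W = False.
  (!N || W) forces N = False.
  clause (E || !G || N) is falsified — backtrack.
So E = True.
  then (!A || !E) forces A = False.
  then (A || !M) forces M = False.
  then (M || !Q) forces Q = False.
  then (!E || !N || V) forces N = False.
  then (!C || M) forces C = False.
Set H = True.
  then (!G || !H || !W) forces W = False.
All clauses satisfied.

E = True, V = False, H = True, C = False, N = False, M = False, W = False, A = False, G = True, Q = False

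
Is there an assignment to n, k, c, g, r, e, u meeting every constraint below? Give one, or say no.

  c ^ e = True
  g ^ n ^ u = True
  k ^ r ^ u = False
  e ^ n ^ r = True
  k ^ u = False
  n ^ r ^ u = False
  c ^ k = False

n = False, k = False, c = False, g = True, r = False, e = True, u = False

c ^ e = F ^ T = True ✓
g ^ n ^ u = T ^ F ^ F = True ✓
k ^ r ^ u = F ^ F ^ F = False ✓
e ^ n ^ r = T ^ F ^ F = True ✓
k ^ u = F ^ F = False ✓
n ^ r ^ u = F ^ F ^ F = False ✓
c ^ k = F ^ F = False ✓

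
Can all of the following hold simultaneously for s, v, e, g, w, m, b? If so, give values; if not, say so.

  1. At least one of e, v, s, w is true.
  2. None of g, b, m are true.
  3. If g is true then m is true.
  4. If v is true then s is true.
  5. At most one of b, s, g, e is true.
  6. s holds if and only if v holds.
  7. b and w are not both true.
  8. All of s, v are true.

s: True, v: True, e: False, g: False, w: False, m: False, b: False

  (1) {e, v, s, w}: 2 true — at least one ✓
  (2) {g, b, m}: 0 true — none ✓
  (3) g=F ⇒ m: vacuous ✓
  (4) v=T ⇒ s: T ✓
  (5) {b, s, g, e}: 1 true — at most one ✓
  (6) s=T, v=T — same ✓
  (7) b=F, w=F — not both ✓
  (8) {s, v}: all 2 true ✓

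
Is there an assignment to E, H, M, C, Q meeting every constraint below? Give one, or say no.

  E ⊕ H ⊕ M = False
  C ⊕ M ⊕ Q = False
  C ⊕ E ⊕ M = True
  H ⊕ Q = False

E = True, H = False, M = True, C = True, Q = False

E ⊕ H ⊕ M = T ⊕ F ⊕ T = False ✓
C ⊕ M ⊕ Q = T ⊕ T ⊕ F = False ✓
C ⊕ E ⊕ M = T ⊕ T ⊕ T = True ✓
H ⊕ Q = F ⊕ F = False ✓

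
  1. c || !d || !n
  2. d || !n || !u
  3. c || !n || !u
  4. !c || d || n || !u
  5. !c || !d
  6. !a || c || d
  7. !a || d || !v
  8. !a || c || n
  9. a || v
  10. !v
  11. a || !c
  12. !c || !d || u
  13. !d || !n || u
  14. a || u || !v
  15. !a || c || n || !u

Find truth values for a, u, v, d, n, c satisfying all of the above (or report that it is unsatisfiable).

a: True, u: False, v: False, d: False, n: False, c: True

Unit clause (!v) forces v = False.
In (a || v) only a is left, so a = True.
Set u = False.
Try d = True:
  (!c || !d) forces c = False.
  (c || !d || !n) forces n = False.
  clause (!a || c || n) is falsified — backtrack.
So d = False.
  then (!a || c || d) forces c = True.
Set n = False.
All clauses satisfied.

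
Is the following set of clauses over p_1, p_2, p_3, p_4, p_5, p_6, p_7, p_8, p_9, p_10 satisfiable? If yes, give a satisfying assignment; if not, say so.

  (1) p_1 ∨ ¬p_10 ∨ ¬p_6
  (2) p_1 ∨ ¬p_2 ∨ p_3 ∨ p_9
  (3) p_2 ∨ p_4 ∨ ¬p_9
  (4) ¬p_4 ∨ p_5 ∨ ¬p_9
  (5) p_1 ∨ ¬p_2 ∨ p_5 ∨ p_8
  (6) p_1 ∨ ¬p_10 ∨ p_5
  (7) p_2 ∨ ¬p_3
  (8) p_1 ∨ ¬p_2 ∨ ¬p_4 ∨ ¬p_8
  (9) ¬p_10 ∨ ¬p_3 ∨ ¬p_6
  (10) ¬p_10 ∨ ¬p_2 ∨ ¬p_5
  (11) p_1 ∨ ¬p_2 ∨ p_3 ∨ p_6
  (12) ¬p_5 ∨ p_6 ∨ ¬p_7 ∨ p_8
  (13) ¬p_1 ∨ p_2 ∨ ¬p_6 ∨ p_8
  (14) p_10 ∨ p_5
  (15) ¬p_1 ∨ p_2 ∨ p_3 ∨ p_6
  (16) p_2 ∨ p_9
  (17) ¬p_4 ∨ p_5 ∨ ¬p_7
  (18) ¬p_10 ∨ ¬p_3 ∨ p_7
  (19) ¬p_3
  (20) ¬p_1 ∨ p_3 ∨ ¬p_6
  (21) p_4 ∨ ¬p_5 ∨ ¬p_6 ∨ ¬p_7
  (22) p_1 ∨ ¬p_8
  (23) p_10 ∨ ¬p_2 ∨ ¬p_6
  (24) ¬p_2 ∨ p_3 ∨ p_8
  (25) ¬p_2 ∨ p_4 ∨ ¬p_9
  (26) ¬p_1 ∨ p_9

p_1=T, p_2=T, p_3=F, p_4=T, p_5=T, p_6=F, p_7=T, p_8=T, p_9=T, p_10=F

Unit clause (¬p_3) forces p_3 = False.
Set p_1 = True.
  then (¬p_1 ∨ p_3 ∨ ¬p_6) forces p_6 = False.
  then (¬p_1 ∨ p_9) forces p_9 = True.
  then (¬p_1 ∨ p_2 ∨ p_3 ∨ p_6) forces p_2 = True.
  then (¬p_2 ∨ p_3 ∨ p_8) forces p_8 = True.
  then (¬p_2 ∨ p_4 ∨ ¬p_9) forces p_4 = True.
  then (¬p_4 ∨ p_5 ∨ ¬p_9) forces p_5 = True.
  then (¬p_10 ∨ ¬p_2 ∨ ¬p_5) forces p_10 = False.
Set p_7 = True.
All clauses satisfied.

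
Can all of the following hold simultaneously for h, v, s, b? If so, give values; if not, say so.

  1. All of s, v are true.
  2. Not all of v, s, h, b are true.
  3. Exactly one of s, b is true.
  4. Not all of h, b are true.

h = False; v = True; s = True; b = False

  (1) {s, v}: all 2 true ✓
  (2) {v, s, h, b}: 2/4 true — not all ✓
  (3) {s, b}: 1 true — exactly one ✓
  (4) {h, b}: 0/2 true — not all ✓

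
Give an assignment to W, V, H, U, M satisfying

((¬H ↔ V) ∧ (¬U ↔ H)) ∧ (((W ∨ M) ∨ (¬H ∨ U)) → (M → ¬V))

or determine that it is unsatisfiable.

W=F, V=F, H=T, U=F, M=T

  (¬H ↔ V) ∧ (¬U ↔ H) = True
    ¬H ↔ V = True
      ¬H = False
    ¬U ↔ H = True
      ¬U = True
  ((W ∨ M) ∨ (¬H ∨ U)) → (M → ¬V) = True
    (W ∨ M) ∨ (¬H ∨ U) = True
      W ∨ M = True
      ¬H ∨ U = False
        ¬H = False
    M → ¬V = True
      ¬V = True
Both conjuncts True, so the formula holds.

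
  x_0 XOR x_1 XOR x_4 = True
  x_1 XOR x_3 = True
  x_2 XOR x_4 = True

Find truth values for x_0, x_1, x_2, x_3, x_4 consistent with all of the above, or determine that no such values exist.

x_0: True, x_1: False, x_2: True, x_3: True, x_4: False

x_0 XOR x_1 XOR x_4 = T XOR F XOR F = True ✓
x_1 XOR x_3 = F XOR T = True ✓
x_2 XOR x_4 = T XOR F = True ✓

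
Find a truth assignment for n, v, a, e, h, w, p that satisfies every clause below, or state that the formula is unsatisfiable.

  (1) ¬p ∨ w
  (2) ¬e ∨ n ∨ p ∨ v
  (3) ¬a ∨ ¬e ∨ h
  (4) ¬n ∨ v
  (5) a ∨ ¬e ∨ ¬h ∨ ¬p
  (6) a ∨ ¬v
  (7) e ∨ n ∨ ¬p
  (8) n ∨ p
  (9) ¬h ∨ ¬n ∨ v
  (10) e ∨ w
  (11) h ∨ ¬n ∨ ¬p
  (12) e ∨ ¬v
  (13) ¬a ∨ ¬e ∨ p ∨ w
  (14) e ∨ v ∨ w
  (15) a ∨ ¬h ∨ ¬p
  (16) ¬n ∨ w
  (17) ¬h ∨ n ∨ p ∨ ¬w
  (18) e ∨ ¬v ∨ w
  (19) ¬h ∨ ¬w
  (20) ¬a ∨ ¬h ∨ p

n: False, v: False, a: False, e: True, h: False, w: True, p: True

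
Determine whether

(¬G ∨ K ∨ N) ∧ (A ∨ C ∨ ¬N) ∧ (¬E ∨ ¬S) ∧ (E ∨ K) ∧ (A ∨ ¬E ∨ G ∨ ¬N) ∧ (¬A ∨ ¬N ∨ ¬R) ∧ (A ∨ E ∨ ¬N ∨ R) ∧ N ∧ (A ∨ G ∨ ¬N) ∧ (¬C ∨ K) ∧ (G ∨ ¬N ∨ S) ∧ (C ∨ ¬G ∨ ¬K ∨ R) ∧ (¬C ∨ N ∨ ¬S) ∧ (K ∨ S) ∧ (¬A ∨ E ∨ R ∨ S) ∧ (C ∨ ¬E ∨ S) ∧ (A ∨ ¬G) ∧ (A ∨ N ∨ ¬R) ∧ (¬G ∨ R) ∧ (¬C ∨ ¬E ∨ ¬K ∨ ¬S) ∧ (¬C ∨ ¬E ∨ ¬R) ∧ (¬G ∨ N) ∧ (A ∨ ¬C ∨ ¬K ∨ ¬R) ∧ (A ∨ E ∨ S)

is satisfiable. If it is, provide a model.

S=T; C=T; E=F; K=T; G=F; R=F; N=T; A=T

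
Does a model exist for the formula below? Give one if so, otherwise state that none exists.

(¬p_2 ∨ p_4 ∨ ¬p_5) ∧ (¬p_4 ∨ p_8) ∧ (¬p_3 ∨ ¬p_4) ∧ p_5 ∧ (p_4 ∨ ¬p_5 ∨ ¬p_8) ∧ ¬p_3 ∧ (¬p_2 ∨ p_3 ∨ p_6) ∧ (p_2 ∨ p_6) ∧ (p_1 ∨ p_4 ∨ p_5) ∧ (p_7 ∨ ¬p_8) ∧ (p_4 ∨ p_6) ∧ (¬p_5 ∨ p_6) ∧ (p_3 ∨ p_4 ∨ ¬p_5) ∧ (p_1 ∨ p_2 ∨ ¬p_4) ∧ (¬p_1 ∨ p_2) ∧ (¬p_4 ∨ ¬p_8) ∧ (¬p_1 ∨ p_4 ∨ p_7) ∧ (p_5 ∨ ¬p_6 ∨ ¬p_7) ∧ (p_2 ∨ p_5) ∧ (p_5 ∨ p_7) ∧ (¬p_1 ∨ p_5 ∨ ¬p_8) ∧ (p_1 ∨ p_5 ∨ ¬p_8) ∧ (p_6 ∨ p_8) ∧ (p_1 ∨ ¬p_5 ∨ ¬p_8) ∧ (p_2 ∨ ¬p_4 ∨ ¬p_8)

No satisfying assignment exists.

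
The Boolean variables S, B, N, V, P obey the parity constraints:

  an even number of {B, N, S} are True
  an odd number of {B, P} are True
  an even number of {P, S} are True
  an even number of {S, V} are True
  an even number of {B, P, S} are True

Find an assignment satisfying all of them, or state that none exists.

S: True, B: False, N: True, V: True, P: True

{B, N, S}: 2 true → even ✓
{B, P}: 1 true → odd ✓
{P, S}: 2 true → even ✓
{S, V}: 2 true → even ✓
{B, P, S}: 2 true → even ✓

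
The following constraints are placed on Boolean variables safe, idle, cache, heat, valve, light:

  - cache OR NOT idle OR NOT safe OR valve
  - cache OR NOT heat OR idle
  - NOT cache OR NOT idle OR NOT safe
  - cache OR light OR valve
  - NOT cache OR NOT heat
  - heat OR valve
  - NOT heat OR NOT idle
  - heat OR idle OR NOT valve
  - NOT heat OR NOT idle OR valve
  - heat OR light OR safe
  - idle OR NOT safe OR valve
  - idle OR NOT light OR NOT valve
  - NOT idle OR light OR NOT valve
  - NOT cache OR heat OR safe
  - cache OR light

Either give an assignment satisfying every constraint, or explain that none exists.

Set safe = False.
Set idle = True.
  then (NOT heat OR NOT idle) forces heat = False.
  then (heat OR light OR safe) forces light = True.
  then (NOT cache OR heat OR safe) forces cache = False.
  then (heat OR valve) forces valve = True.
All clauses satisfied.

safe = False; idle = True; cache = False; heat = False; valve = True; light = True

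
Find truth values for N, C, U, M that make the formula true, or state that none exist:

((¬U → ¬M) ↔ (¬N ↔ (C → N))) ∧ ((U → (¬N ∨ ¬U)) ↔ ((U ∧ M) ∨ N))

N = True, C = True, U = False, M = True

  (¬U → ¬M) ↔ (¬N ↔ (C → N)) = True
    ¬U → ¬M = False
      ¬U = True
      ¬M = False
    ¬N ↔ (C → N) = False
      ¬N = False
      C → N = True
  (U → (¬N ∨ ¬U)) ↔ ((U ∧ M) ∨ N) = True
    U → (¬N ∨ ¬U) = True
      ¬N ∨ ¬U = True
        ¬N = False
        ¬U = True
    (U ∧ M) ∨ N = True
      U ∧ M = False
Both conjuncts True, so the formula holds.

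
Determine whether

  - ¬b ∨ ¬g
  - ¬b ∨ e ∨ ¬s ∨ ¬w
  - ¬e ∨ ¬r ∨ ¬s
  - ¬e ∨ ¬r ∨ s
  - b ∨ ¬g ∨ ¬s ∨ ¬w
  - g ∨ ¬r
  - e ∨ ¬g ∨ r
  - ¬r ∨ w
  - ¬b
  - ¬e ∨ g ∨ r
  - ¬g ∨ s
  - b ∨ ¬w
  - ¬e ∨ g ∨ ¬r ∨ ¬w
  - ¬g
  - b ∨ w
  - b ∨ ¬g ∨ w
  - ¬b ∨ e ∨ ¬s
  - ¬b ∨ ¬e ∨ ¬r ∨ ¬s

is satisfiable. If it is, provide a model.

UNSATISFIABLE

Case b = True:
  Clause (¬b) is falsified — contradiction.
Case b = False:
  (b ∨ ¬w) forces w = False.
  Clause (b ∨ w) is falsified — contradiction.
Both cases fail, so the formula is unsatisfiable.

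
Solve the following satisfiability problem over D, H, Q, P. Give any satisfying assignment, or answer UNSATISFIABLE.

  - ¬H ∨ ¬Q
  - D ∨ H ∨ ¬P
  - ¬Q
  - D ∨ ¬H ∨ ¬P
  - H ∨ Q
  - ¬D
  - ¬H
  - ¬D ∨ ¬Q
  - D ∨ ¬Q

UNSATISFIABLE

Case H = True:
  Clause (¬H) is falsified — contradiction.
Case H = False:
  (¬Q) forces Q = False.
  Clause (H ∨ Q) is falsified — contradiction.
Both cases fail, so the formula is unsatisfiable.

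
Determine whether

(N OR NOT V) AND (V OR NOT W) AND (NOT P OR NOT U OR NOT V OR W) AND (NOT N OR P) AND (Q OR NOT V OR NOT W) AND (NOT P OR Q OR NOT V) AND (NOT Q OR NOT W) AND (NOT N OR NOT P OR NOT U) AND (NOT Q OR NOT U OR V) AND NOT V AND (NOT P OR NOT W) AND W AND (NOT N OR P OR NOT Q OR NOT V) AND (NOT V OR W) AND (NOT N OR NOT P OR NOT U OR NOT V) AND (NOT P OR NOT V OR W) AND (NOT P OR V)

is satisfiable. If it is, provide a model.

Case V = True:
  Clause (NOT V) is falsified — contradiction.
Case V = False:
  (V OR NOT W) forces W = False.
  Clause (W) is falsified — contradiction.
Both cases fail, so the formula is unsatisfiable.

Unsatisfiable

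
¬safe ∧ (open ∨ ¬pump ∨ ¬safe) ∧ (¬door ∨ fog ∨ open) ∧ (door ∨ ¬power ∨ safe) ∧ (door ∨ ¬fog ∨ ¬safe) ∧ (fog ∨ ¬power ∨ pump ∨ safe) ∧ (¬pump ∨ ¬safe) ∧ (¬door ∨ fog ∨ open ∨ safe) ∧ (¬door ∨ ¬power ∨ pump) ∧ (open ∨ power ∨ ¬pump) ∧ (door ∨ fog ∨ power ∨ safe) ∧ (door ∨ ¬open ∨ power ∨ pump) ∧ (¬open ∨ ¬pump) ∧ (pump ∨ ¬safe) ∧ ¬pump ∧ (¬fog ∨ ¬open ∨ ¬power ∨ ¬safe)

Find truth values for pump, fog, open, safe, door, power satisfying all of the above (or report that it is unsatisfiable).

Unit clause (¬safe) forces safe = False.
Unit clause (¬pump) forces pump = False.
Set fog = True.
Set open = False.
Set door = False.
  then (door ∨ ¬power ∨ safe) forces power = False.
All clauses satisfied.

pump = False; fog = True; open = False; safe = False; door = False; power = False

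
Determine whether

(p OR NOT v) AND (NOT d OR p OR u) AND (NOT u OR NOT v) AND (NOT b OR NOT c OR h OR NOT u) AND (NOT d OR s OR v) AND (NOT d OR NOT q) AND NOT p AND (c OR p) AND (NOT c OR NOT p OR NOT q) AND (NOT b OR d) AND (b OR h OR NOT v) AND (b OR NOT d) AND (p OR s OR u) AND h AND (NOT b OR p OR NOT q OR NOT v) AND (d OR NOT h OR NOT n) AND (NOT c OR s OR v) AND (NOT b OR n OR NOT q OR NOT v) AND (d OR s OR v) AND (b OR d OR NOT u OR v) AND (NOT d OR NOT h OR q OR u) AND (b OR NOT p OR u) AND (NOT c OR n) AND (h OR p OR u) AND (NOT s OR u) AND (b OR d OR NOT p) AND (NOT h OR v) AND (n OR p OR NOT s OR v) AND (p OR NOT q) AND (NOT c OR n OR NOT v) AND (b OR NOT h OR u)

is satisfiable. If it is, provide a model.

Case h = True:
  (NOT p) forces p = False.
  (p OR NOT v) forces v = False.
  Clause (NOT h OR v) is falsified — contradiction.
Case h = False:
  Clause (h) is falsified — contradiction.
Both cases fail, so the formula is unsatisfiable.

UNSATISFIABLE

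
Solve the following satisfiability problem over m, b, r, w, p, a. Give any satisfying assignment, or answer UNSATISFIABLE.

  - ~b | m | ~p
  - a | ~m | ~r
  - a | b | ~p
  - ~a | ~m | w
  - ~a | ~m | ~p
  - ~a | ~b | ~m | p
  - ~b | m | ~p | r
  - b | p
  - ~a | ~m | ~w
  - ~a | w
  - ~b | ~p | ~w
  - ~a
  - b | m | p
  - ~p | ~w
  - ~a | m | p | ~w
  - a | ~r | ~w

m = False, b = True, r = False, w = False, p = False, a = False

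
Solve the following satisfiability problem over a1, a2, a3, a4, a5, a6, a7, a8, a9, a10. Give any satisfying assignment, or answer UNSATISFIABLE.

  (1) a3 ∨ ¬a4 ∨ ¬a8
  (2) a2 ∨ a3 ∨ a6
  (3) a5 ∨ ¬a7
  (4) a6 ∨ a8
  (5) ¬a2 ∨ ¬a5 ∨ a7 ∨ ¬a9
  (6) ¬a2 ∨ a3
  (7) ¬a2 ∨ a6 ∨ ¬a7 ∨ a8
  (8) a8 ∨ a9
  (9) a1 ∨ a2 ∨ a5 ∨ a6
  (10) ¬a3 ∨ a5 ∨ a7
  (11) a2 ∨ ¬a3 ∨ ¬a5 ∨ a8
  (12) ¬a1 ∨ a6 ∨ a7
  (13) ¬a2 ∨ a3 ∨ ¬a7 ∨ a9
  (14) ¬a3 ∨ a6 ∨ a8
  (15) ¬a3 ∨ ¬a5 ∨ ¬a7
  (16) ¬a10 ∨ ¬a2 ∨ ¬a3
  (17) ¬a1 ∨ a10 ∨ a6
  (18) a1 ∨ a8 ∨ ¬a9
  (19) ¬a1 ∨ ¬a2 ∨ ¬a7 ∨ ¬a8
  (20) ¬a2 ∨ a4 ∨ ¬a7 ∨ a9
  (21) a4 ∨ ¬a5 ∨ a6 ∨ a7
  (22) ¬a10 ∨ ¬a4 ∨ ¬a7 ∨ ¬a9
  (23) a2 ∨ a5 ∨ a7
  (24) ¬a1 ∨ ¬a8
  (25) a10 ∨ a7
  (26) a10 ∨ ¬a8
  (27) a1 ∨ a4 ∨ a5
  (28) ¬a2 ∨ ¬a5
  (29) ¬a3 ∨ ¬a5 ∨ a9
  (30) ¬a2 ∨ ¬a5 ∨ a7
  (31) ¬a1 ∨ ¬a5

a1=F, a2=F, a3=F, a4=F, a5=T, a6=T, a7=T, a8=T, a9=F, a10=T

Set a1 = False.
Set a2 = False.
Set a3 = False.
  then (a2 ∨ a3 ∨ a6) forces a6 = True.
Set a4 = False.
  then (a1 ∨ a4 ∨ a5) forces a5 = True.
Set a7 = True.
Set a8 = True.
  then (a10 ∨ ¬a8) forces a10 = True.
Set a9 = False.
All clauses satisfied.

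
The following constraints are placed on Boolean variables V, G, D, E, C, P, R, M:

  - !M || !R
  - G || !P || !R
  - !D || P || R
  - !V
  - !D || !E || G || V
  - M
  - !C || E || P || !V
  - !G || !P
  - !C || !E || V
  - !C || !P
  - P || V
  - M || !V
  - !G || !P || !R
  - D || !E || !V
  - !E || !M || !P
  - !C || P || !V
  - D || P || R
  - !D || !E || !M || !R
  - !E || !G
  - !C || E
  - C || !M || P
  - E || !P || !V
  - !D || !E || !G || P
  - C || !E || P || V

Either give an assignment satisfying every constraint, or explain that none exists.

V=F, G=F, D=T, E=F, C=F, P=T, R=F, M=T

Unit clause (!V) forces V = False.
Unit clause (M) forces M = True.
In (P || V) only P is left, so P = True.
In (!E || !M || !P) only !E is left, so E = False.
In (!C || E) only !C is left, so C = False.
In (!M || !R) only !R is left, so R = False.
In (!G || !P) only !G is left, so G = False.
Set D = True.
All clauses satisfied.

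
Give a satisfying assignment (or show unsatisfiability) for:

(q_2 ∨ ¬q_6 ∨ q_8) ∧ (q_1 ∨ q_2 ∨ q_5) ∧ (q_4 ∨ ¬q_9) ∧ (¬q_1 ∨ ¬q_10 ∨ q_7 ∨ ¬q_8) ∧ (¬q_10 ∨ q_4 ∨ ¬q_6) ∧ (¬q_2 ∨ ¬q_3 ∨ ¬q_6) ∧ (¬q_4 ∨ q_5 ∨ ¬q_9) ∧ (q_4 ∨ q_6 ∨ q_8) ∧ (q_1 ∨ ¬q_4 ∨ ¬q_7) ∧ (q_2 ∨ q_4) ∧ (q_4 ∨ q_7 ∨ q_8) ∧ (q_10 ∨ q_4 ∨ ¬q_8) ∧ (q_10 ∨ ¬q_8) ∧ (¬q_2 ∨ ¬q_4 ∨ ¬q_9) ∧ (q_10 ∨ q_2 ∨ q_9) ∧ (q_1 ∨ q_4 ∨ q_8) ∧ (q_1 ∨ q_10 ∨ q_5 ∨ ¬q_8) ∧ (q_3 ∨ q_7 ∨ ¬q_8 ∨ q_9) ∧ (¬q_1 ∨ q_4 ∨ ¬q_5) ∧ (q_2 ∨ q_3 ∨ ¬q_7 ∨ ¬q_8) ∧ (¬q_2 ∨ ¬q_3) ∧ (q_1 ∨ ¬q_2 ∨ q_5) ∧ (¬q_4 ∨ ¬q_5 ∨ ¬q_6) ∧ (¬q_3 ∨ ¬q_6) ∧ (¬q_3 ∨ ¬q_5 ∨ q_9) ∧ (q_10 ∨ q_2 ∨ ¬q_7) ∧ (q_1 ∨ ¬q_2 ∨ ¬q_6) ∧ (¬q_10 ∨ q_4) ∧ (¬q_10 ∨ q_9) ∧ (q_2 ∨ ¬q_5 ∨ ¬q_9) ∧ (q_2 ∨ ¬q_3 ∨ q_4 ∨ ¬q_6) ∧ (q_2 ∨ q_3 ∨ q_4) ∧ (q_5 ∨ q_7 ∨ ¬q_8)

q_1 = True; q_2 = True; q_3 = False; q_4 = True; q_5 = False; q_6 = False; q_7 = False; q_8 = False; q_9 = False; q_10 = False

Set q_1 = True.
Set q_2 = True.
  then (¬q_2 ∨ ¬q_3) forces q_3 = False.
Set q_4 = True.
  then (¬q_2 ∨ ¬q_4 ∨ ¬q_9) forces q_9 = False.
  then (¬q_10 ∨ q_9) forces q_10 = False.
  then (q_10 ∨ ¬q_8) forces q_8 = False.
Set q_5 = False.
Set q_6 = False.
Set q_7 = False.
All clauses satisfied.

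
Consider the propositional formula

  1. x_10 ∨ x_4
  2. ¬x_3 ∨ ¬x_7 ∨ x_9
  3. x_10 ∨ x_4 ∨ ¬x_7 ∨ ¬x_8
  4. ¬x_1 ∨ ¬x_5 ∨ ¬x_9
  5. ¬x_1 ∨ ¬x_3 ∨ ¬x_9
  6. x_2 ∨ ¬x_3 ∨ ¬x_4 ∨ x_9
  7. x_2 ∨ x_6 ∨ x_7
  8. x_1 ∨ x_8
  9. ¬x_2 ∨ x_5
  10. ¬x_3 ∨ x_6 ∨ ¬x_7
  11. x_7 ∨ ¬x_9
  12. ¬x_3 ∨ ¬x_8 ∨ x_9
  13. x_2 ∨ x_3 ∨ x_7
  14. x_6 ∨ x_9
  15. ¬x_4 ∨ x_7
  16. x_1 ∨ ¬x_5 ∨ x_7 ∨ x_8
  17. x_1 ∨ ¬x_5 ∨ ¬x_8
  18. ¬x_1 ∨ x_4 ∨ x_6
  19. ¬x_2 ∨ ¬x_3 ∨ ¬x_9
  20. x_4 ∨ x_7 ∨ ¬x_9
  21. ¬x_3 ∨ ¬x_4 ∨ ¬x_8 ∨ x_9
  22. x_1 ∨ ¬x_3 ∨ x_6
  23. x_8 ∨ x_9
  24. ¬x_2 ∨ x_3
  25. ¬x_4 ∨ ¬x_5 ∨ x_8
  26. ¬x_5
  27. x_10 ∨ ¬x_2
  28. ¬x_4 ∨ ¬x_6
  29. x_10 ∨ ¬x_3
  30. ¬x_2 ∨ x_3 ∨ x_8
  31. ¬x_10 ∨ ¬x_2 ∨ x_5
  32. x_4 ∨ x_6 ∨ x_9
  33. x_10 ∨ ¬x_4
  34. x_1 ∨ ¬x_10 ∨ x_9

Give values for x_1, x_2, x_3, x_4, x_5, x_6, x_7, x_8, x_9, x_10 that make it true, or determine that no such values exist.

x_1=F, x_2=F, x_3=F, x_4=F, x_5=F, x_6=T, x_7=T, x_8=T, x_9=T, x_10=T

Unit clause (¬x_5) forces x_5 = False.
In (¬x_2 ∨ x_5) only ¬x_2 is left, so x_2 = False.
Set x_1 = False.
  then (x_1 ∨ x_8) forces x_8 = True.
Set x_3 = False.
  then (x_2 ∨ x_3 ∨ x_7) forces x_7 = True.
Set x_4 = False.
  then (x_10 ∨ x_4) forces x_10 = True.
  then (x_1 ∨ ¬x_10 ∨ x_9) forces x_9 = True.
Set x_6 = True.
All clauses satisfied.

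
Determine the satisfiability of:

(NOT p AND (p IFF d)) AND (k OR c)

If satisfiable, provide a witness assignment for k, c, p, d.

k = True, c = False, p = False, d = False

  NOT p AND (p IFF d) = True
    NOT p = True
    p IFF d = True
  k OR c = True
Both conjuncts True, so the formula holds.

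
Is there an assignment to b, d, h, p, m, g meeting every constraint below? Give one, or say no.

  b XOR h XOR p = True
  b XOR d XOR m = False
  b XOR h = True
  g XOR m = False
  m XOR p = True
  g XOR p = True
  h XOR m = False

b = False, d = True, h = True, p = False, m = True, g = True

b XOR h XOR p = F XOR T XOR F = True ✓
b XOR d XOR m = F XOR T XOR T = False ✓
b XOR h = F XOR T = True ✓
g XOR m = T XOR T = False ✓
m XOR p = T XOR F = True ✓
g XOR p = T XOR F = True ✓
h XOR m = T XOR T = False ✓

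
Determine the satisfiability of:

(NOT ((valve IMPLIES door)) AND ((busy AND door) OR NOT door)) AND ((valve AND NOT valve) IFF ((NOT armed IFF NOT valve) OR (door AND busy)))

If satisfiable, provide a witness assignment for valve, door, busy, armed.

valve=T, door=F, busy=T, armed=F

  NOT ((valve IMPLIES door)) AND ((busy AND door) OR NOT door) = True
    NOT ((valve IMPLIES door)) = True
      valve IMPLIES door = False
    (busy AND door) OR NOT door = True
      busy AND door = False
      NOT door = True
  (valve AND NOT valve) IFF ((NOT armed IFF NOT valve) OR (door AND busy)) = True
    valve AND NOT valve = False
      NOT valve = False
    (NOT armed IFF NOT valve) OR (door AND busy) = False
      NOT armed IFF NOT valve = False
        NOT armed = True
        NOT valve = False
      door AND busy = False
Both conjuncts True, so the formula holds.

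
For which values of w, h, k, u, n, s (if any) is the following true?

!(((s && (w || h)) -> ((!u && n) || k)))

w = True, h = False, k = False, u = False, n = False, s = True

  !(((s && (w || h)) -> ((!u && n) || k))) = True
    (s && (w || h)) -> ((!u && n) || k) = False
      s && (w || h) = True
        w || h = True
      (!u && n) || k = False
        !u && n = False
          !u = True
The formula evaluates to True.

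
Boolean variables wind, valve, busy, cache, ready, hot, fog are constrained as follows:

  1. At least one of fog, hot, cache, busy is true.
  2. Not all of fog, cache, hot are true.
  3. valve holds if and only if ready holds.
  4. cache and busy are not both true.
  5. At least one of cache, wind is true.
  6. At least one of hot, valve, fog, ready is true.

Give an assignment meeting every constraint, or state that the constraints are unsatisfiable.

wind=T, valve=F, busy=T, cache=F, ready=F, hot=T, fog=F

  (1) {fog, hot, cache, busy}: 2 true — at least one ✓
  (2) {fog, cache, hot}: 1/3 true — not all ✓
  (3) valve=F, ready=F — same ✓
  (4) cache=F, busy=T — not both ✓
  (5) {cache, wind}: 1 true — at least one ✓
  (6) {hot, valve, fog, ready}: 1 true — at least one ✓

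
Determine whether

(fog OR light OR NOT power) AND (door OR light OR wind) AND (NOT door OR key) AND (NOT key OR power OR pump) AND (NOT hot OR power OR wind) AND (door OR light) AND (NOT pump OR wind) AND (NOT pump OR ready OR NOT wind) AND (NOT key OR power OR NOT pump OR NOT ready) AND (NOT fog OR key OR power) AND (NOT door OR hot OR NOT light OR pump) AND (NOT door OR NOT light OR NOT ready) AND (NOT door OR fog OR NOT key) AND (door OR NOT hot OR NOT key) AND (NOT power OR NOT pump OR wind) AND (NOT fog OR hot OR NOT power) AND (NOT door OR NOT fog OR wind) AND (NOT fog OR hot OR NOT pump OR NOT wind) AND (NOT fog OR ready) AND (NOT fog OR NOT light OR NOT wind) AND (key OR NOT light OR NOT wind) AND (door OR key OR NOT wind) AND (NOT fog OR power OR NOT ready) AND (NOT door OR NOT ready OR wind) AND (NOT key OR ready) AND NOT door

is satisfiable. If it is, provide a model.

Unit clause (NOT door) forces door = False.
In (door OR light) only light is left, so light = True.
Set pump = False.
Set power = True.
Set ready = True.
Set hot = False.
  then (NOT fog OR hot OR NOT power) forces fog = False.
Set wind = True.
  then (key OR NOT light OR NOT wind) forces key = True.
All clauses satisfied.

pump: False, power: True, door: False, ready: True, hot: False, wind: True, key: True, light: True, fog: False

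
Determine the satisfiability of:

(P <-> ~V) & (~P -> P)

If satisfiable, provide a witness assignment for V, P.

V: False, P: True

  P <-> ~V = True
    ~V = True
  ~P -> P = True
    ~P = False
Both conjuncts True, so the formula holds.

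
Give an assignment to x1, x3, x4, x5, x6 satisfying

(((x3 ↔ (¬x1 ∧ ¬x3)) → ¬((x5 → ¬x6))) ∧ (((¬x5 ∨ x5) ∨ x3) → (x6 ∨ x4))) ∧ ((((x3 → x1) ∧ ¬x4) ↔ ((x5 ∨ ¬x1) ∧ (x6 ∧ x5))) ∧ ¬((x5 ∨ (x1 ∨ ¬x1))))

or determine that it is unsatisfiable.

UNSATISFIABLE

The conjunct ¬((x5 ∨ (x1 ∨ ¬x1))) is unsatisfiable on its own:
  x1=F, x5=F: evaluates to False.
  x1=F, x5=T: evaluates to False.
  x1=T, x5=F: evaluates to False.
  x1=T, x5=T: evaluates to False.
So the whole conjunction is unsatisfiable.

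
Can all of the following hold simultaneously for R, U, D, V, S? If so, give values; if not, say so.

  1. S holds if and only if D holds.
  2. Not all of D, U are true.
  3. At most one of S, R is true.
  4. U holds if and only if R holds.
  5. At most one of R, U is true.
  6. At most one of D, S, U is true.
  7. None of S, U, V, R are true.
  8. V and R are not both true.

R: False; U: False; D: False; V: False; S: False

  (1) S=F, D=F — same ✓
  (2) {D, U}: 0/2 true — not all ✓
  (3) {S, R}: 0 true — at most one ✓
  (4) U=F, R=F — same ✓
  (5) {R, U}: 0 true — at most one ✓
  (6) {D, S, U}: 0 true — at most one ✓
  (7) {S, U, V, R}: 0 true — none ✓
  (8) V=F, R=F — not both ✓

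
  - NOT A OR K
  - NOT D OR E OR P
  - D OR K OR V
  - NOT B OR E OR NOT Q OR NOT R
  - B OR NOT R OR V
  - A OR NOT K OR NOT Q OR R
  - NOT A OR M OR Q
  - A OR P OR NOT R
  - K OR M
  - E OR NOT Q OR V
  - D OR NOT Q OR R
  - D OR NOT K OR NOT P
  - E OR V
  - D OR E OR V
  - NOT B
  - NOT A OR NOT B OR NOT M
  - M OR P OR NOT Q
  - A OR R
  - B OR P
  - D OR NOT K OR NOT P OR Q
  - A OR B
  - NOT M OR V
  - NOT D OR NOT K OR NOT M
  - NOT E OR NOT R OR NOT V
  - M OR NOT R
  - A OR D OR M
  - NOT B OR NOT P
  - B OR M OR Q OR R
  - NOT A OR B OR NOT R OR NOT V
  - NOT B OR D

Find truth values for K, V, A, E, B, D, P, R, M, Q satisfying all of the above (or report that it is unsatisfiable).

K=T, V=F, A=T, E=T, B=F, D=T, P=T, R=F, M=F, Q=T

Unit clause (NOT B) forces B = False.
In (B OR P) only P is left, so P = True.
In (A OR B) only A is left, so A = True.
In (NOT A OR K) only K is left, so K = True.
In (D OR NOT K OR NOT P) only D is left, so D = True.
In (NOT D OR NOT K OR NOT M) only NOT M is left, so M = False.
In (M OR NOT R) only NOT R is left, so R = False.
In (B OR M OR Q OR R) only Q is left, so Q = True.
Set V = False.
  then (E OR NOT Q OR V) forces E = True.
All clauses satisfied.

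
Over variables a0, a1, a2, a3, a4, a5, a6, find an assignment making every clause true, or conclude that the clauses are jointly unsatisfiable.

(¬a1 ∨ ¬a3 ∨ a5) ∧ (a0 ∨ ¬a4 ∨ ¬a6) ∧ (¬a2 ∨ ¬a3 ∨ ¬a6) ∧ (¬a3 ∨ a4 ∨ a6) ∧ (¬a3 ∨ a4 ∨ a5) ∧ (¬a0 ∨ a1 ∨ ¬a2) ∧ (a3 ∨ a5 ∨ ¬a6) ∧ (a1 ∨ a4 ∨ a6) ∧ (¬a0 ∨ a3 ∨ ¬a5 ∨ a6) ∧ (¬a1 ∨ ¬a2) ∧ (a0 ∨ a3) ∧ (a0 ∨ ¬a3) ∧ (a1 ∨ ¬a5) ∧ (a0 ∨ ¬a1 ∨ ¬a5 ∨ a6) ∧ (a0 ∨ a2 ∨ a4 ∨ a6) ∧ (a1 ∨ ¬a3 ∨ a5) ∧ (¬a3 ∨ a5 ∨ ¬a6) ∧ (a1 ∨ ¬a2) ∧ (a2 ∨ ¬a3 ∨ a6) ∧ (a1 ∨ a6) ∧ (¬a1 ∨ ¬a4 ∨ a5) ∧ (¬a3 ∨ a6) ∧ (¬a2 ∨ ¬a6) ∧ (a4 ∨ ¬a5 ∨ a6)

Try a0 = False:
  (a0 ∨ a3) forces a3 = True.
  clause (a0 ∨ ¬a3) is falsified — backtrack.
So a0 = True.
Set a1 = True.
  then (¬a1 ∨ ¬a2) forces a2 = False.
Set a3 = False.
Set a4 = False.
Set a5 = True.
  then (¬a0 ∨ a3 ∨ ¬a5 ∨ a6) forces a6 = True.
All clauses satisfied.

a0: True, a1: True, a2: False, a3: False, a4: False, a5: True, a6: True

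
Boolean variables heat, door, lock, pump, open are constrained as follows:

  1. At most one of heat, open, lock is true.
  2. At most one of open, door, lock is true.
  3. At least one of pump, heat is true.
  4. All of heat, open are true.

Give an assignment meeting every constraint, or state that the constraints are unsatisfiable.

Case heat = True:
  (1) with heat=T forces open = False.
  Constraint (4) is violated (open=F) — contradiction.
Case heat = False:
  Constraint (4) is violated (heat=F) — contradiction.
Both cases fail — unsatisfiable.

No satisfying assignment exists.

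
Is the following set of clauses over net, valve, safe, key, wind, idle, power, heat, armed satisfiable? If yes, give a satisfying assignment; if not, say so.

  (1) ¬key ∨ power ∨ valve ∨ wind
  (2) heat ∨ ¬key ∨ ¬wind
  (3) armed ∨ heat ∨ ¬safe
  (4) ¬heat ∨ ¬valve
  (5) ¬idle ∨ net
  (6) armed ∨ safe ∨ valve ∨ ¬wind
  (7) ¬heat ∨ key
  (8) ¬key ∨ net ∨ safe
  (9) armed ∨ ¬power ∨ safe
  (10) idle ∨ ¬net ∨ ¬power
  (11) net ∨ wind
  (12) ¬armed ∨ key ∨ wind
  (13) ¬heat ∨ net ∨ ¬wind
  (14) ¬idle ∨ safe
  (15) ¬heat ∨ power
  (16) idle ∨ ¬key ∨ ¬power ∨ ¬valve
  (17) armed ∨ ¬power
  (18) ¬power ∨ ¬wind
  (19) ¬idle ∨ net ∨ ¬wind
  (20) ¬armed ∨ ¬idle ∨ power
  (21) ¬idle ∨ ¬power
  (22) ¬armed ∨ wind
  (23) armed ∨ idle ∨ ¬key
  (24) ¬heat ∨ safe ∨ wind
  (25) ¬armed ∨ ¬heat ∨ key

Set net = True.
Set valve = False.
Set safe = False.
  then (¬idle ∨ safe) forces idle = False.
  then (idle ∨ ¬net ∨ ¬power) forces power = False.
  then (¬heat ∨ power) forces heat = False.
Try key = True:
  (¬key ∨ power ∨ valve ∨ wind) forces wind = True.
  clause (heat ∨ ¬key ∨ ¬wind) is falsified — backtrack.
So key = False.
Set wind = True.
  then (armed ∨ safe ∨ valve ∨ ¬wind) forces armed = True.
All clauses satisfied.

net: True, valve: False, safe: False, key: False, wind: True, idle: False, power: False, heat: False, armed: True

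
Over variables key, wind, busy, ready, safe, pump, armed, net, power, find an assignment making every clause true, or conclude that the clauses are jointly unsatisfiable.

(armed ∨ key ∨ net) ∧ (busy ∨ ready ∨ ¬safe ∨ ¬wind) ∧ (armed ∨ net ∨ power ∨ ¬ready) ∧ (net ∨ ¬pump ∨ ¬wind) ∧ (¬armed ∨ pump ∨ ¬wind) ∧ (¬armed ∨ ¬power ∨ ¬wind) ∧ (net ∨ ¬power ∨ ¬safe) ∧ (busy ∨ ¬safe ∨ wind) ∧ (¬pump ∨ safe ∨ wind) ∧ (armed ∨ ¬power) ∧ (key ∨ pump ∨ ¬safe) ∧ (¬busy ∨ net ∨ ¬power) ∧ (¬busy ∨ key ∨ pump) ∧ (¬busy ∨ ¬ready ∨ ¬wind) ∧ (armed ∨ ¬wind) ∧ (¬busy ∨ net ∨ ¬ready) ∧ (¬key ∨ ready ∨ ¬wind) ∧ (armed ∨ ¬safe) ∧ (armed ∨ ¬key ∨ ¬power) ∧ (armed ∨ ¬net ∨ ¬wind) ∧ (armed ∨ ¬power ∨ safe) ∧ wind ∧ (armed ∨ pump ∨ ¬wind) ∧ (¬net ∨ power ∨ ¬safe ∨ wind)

Unit clause (wind) forces wind = True.
In (armed ∨ ¬wind) only armed is left, so armed = True.
In (¬armed ∨ pump ∨ ¬wind) only pump is left, so pump = True.
In (¬armed ∨ ¬power ∨ ¬wind) only ¬power is left, so power = False.
In (net ∨ ¬pump ∨ ¬wind) only net is left, so net = True.
Set key = False.
Set busy = False.
Set ready = True.
Set safe = True.
All clauses satisfied.

key = False; wind = True; busy = False; ready = True; safe = True; pump = True; armed = True; net = True; power = False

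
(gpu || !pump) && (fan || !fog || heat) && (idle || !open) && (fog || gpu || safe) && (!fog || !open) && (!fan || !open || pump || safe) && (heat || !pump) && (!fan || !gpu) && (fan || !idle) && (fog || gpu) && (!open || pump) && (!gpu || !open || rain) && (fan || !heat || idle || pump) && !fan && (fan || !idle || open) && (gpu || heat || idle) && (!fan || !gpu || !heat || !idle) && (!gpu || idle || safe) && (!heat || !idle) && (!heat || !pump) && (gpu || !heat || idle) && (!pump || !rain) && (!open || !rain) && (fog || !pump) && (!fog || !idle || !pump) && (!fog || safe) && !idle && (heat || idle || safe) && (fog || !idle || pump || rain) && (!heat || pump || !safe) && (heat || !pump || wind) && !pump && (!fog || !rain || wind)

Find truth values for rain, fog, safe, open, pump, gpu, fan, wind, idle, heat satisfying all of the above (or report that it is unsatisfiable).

Unit clause (!fan) forces fan = False.
Unit clause (!idle) forces idle = False.
Unit clause (!pump) forces pump = False.
In (idle || !open) only !open is left, so open = False.
In (fan || !heat || idle || pump) only !heat is left, so heat = False.
In (gpu || heat || idle) only gpu is left, so gpu = True.
In (!gpu || idle || safe) only safe is left, so safe = True.
In (fan || !fog || heat) only !fog is left, so fog = False.
Set rain = False.
Set wind = False.
All clauses satisfied.

rain=F; fog=F; safe=T; open=F; pump=F; gpu=T; fan=F; wind=F; idle=F; heat=F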